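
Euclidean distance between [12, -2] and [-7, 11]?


d = sqrt(sum of squared differences). (12--7)^2=361, (-2-11)^2=169. Sum = 530.

sqrt(530)


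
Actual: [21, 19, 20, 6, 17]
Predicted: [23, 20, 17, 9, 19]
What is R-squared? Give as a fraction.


Mean(y) = 83/5. SS_res = 27. SS_tot = 746/5. R^2 = 1 - 27/(746/5) = 611/746.

611/746


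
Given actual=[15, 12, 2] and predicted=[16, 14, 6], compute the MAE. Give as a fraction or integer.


MAE = (1/3) * (|15-16|=1 + |12-14|=2 + |2-6|=4). Sum = 7. MAE = 7/3.

7/3


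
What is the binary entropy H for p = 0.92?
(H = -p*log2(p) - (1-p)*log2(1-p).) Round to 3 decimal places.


H = -0.92*log2(0.92) - 0.08*log2(0.08) = 0.402.

0.402


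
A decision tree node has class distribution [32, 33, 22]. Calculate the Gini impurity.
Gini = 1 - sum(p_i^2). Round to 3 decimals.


Total = 87. Proportions: 32/87, 33/87, 22/87. sum(p_i^2) = 0.3431. Gini = 1 - 0.3431 = 0.6569, which rounds to 0.657.

0.657


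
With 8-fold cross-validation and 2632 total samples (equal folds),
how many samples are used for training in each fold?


Each validation fold has 2632/8 = 329 samples. Training set = 2632 - 329 = 2303.

2303


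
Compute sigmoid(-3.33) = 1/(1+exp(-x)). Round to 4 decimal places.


sigma(-3.33) = 1/(1+e^(3.33)) = 1/(1+27.938342) = 1/28.938342 = 0.0346.

0.0346


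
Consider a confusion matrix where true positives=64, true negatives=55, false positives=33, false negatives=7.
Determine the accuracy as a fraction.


Accuracy = (TP + TN) / (TP + TN + FP + FN) = (64 + 55) / 159 = 119/159.

119/159


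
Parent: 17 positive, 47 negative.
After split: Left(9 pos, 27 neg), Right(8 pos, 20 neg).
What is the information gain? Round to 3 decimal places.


H(parent) = 0.8351. H(left) = 0.8113, H(right) = 0.8631. Weighted = (36/64)*0.8113 + (28/64)*0.8631 = 0.8340. IG = 0.8351 - 0.8340 = 0.0011, which rounds to 0.001.

0.001


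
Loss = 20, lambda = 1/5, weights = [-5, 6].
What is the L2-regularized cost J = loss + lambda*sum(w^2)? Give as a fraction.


L2 sq norm = sum(w^2) = 61. J = 20 + 1/5 * 61 = 161/5.

161/5


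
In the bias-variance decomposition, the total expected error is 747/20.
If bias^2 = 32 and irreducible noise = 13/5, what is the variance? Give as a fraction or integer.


Total error = bias^2 + variance + irreducible noise. So variance = 747/20 - 32 - 13/5 = 11/4.

11/4


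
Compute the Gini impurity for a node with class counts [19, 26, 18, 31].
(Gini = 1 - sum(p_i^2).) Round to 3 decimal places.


Total = 94. Proportions: 19/94, 26/94, 18/94, 31/94. sum(p_i^2) = 0.2628. Gini = 1 - 0.2628 = 0.7372, which rounds to 0.737.

0.737


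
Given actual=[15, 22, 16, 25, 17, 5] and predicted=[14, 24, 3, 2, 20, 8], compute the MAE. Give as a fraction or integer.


MAE = (1/6) * (|15-14|=1 + |22-24|=2 + |16-3|=13 + |25-2|=23 + |17-20|=3 + |5-8|=3). Sum = 45. MAE = 15/2.

15/2


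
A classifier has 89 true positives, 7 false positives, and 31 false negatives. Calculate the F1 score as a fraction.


Precision = 89/96 = 89/96. Recall = 89/120 = 89/120. F1 = 2*P*R/(P+R) = 89/108.

89/108


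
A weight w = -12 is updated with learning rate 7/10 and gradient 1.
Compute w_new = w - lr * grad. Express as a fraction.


w_new = -12 - 7/10 * 1 = -12 - 7/10 = -127/10.

-127/10


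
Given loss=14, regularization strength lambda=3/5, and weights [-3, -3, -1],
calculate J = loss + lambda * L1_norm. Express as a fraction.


L1 norm = sum(|w|) = 7. J = 14 + 3/5 * 7 = 91/5.

91/5


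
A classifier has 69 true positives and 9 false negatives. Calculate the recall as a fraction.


Recall = TP / (TP + FN) = 69 / 78 = 23/26.

23/26


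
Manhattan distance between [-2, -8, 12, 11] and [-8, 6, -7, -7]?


d = sum of absolute differences: |-2--8|=6 + |-8-6|=14 + |12--7|=19 + |11--7|=18 = 57.

57


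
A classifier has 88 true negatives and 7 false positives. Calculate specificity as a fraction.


Specificity = TN / (TN + FP) = 88 / 95 = 88/95.

88/95


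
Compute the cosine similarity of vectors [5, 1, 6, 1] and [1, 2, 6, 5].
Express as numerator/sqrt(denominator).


dot = 48. |a|^2 = 63, |b|^2 = 66. cos = 48/sqrt(4158).

48/sqrt(4158)


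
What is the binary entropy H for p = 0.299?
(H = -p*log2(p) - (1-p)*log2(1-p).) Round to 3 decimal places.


H = -0.299*log2(0.299) - 0.701*log2(0.701) = 0.880.

0.880


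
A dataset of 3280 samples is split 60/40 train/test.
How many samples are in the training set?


Test set = 3280 * 40% = 1312. Training set = 3280 - 1312 = 1968.

1968


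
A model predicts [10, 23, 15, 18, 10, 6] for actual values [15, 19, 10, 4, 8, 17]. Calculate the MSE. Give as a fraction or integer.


MSE = (1/6) * ((15-10)^2=25 + (19-23)^2=16 + (10-15)^2=25 + (4-18)^2=196 + (8-10)^2=4 + (17-6)^2=121). Sum = 387. MSE = 129/2.

129/2


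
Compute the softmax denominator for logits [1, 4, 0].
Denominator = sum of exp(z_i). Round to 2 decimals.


Denom = e^1=2.7183 + e^4=54.5982 + e^0=1.0000. Sum = 58.3165, which rounds to 58.32.

58.32


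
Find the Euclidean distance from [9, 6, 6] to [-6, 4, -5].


d = sqrt(sum of squared differences). (9--6)^2=225, (6-4)^2=4, (6--5)^2=121. Sum = 350.

sqrt(350)


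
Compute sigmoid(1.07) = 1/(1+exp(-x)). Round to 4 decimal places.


sigma(1.07) = 1/(1+e^(-1.07)) = 1/(1+0.343009) = 1/1.343009 = 0.7446.

0.7446


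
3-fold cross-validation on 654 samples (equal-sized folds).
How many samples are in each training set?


Each validation fold has 654/3 = 218 samples. Training set = 654 - 218 = 436.

436


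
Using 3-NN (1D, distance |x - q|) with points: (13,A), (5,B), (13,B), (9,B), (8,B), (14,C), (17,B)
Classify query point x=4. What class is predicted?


Distances: |13-4|=9, |5-4|=1, |13-4|=9, |9-4|=5, |8-4|=4, |14-4|=10, |17-4|=13. 3 nearest: (5,B), (8,B), (9,B). Counts: {'B': 3}. Majority class: B.

B


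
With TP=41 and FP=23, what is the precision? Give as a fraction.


Precision = TP / (TP + FP) = 41 / 64 = 41/64.

41/64


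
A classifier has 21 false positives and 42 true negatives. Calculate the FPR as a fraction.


FPR = FP / (FP + TN) = 21 / 63 = 1/3.

1/3


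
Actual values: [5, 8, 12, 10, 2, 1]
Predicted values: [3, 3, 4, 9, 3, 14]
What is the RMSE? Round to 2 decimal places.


MSE = 44.0000. RMSE = sqrt(44.0000) = 6.63.

6.63


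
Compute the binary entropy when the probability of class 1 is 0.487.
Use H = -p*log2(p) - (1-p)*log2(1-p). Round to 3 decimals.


H = -0.487*log2(0.487) - 0.513*log2(0.513) = 1.000.

1.000


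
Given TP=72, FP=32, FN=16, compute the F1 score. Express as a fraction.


Precision = 72/104 = 9/13. Recall = 72/88 = 9/11. F1 = 2*P*R/(P+R) = 3/4.

3/4


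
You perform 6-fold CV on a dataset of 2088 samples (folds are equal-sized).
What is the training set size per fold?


Each validation fold has 2088/6 = 348 samples. Training set = 2088 - 348 = 1740.

1740


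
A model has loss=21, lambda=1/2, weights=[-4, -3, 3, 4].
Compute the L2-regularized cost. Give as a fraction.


L2 sq norm = sum(w^2) = 50. J = 21 + 1/2 * 50 = 46.

46


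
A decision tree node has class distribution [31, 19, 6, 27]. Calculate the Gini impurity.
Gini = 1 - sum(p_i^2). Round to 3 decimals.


Total = 83. Proportions: 31/83, 19/83, 6/83, 27/83. sum(p_i^2) = 0.3029. Gini = 1 - 0.3029 = 0.6971, which rounds to 0.697.

0.697


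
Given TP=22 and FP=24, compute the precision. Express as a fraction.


Precision = TP / (TP + FP) = 22 / 46 = 11/23.

11/23


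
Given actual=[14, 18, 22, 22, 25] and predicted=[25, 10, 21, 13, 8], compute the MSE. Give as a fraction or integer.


MSE = (1/5) * ((14-25)^2=121 + (18-10)^2=64 + (22-21)^2=1 + (22-13)^2=81 + (25-8)^2=289). Sum = 556. MSE = 556/5.

556/5


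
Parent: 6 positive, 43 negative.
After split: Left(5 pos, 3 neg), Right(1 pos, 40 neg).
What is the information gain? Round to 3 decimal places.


H(parent) = 0.5364. H(left) = 0.9544, H(right) = 0.1654. Weighted = (8/49)*0.9544 + (41/49)*0.1654 = 0.2942. IG = 0.5364 - 0.2942 = 0.2422, which rounds to 0.242.

0.242


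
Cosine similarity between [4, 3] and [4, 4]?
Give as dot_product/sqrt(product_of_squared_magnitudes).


dot = 28. |a|^2 = 25, |b|^2 = 32. cos = 28/sqrt(800).

28/sqrt(800)


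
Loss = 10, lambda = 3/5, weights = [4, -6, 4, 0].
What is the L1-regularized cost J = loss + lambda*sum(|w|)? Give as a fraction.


L1 norm = sum(|w|) = 14. J = 10 + 3/5 * 14 = 92/5.

92/5


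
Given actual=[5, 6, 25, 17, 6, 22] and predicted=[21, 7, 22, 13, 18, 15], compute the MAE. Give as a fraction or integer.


MAE = (1/6) * (|5-21|=16 + |6-7|=1 + |25-22|=3 + |17-13|=4 + |6-18|=12 + |22-15|=7). Sum = 43. MAE = 43/6.

43/6


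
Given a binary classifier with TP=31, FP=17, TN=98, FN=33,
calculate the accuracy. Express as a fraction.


Accuracy = (TP + TN) / (TP + TN + FP + FN) = (31 + 98) / 179 = 129/179.

129/179


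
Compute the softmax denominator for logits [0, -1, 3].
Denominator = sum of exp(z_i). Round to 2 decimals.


Denom = e^0=1.0000 + e^-1=0.3679 + e^3=20.0855. Sum = 21.4534, which rounds to 21.45.

21.45


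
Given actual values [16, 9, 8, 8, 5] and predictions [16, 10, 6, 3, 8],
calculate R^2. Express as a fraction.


Mean(y) = 46/5. SS_res = 39. SS_tot = 334/5. R^2 = 1 - 39/(334/5) = 139/334.

139/334


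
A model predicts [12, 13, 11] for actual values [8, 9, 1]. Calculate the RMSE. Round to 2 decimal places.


MSE = 44.0000. RMSE = sqrt(44.0000) = 6.63.

6.63


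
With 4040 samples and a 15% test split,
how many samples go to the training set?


Test set = 4040 * 15% = 606. Training set = 4040 - 606 = 3434.

3434


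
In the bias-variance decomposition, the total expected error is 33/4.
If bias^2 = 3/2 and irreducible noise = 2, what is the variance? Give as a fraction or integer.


Total error = bias^2 + variance + irreducible noise. So variance = 33/4 - 3/2 - 2 = 19/4.

19/4


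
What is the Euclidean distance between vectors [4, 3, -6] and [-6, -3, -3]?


d = sqrt(sum of squared differences). (4--6)^2=100, (3--3)^2=36, (-6--3)^2=9. Sum = 145.

sqrt(145)


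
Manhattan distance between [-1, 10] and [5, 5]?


d = sum of absolute differences: |-1-5|=6 + |10-5|=5 = 11.

11


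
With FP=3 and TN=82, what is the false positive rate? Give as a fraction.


FPR = FP / (FP + TN) = 3 / 85 = 3/85.

3/85


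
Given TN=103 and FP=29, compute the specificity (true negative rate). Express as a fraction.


Specificity = TN / (TN + FP) = 103 / 132 = 103/132.

103/132


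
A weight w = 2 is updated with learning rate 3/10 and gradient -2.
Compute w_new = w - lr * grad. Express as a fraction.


w_new = 2 - 3/10 * -2 = 2 - -3/5 = 13/5.

13/5


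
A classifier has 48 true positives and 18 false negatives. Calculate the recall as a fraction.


Recall = TP / (TP + FN) = 48 / 66 = 8/11.

8/11


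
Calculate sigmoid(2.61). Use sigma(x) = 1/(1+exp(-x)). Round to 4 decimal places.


sigma(2.61) = 1/(1+e^(-2.61)) = 1/(1+0.073535) = 1/1.073535 = 0.9315.

0.9315


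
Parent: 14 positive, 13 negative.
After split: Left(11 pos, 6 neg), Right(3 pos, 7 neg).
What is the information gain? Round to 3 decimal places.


H(parent) = 0.9990. H(left) = 0.9367, H(right) = 0.8813. Weighted = (17/27)*0.9367 + (10/27)*0.8813 = 0.9162. IG = 0.9990 - 0.9162 = 0.0828, which rounds to 0.083.

0.083


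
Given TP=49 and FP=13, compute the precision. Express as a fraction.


Precision = TP / (TP + FP) = 49 / 62 = 49/62.

49/62


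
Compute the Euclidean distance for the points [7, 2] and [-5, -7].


d = sqrt(sum of squared differences). (7--5)^2=144, (2--7)^2=81. Sum = 225.

15


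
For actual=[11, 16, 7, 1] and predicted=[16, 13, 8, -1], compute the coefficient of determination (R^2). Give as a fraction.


Mean(y) = 35/4. SS_res = 39. SS_tot = 483/4. R^2 = 1 - 39/(483/4) = 109/161.

109/161


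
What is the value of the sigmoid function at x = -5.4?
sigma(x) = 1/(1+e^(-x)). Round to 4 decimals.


sigma(-5.4) = 1/(1+e^(5.4)) = 1/(1+221.406416) = 1/222.406416 = 0.0045.

0.0045


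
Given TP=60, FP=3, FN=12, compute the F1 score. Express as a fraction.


Precision = 60/63 = 20/21. Recall = 60/72 = 5/6. F1 = 2*P*R/(P+R) = 8/9.

8/9


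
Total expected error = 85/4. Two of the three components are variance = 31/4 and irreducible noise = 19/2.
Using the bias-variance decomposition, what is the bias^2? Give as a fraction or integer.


Total error = bias^2 + variance + irreducible noise. So bias^2 = 85/4 - 31/4 - 19/2 = 4.

4


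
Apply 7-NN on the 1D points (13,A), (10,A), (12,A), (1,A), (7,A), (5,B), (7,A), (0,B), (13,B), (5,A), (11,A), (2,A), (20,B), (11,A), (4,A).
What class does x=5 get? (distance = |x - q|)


Distances: |13-5|=8, |10-5|=5, |12-5|=7, |1-5|=4, |7-5|=2, |5-5|=0, |7-5|=2, |0-5|=5, |13-5|=8, |5-5|=0, |11-5|=6, |2-5|=3, |20-5|=15, |11-5|=6, |4-5|=1. 7 nearest: (5,A), (5,B), (4,A), (7,A), (7,A), (2,A), (1,A). Counts: {'A': 6, 'B': 1}. Majority class: A.

A


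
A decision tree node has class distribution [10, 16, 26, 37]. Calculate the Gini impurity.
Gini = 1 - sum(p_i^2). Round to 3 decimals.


Total = 89. Proportions: 10/89, 16/89, 26/89, 37/89. sum(p_i^2) = 0.3031. Gini = 1 - 0.3031 = 0.6969, which rounds to 0.697.

0.697


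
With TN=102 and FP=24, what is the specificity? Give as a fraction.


Specificity = TN / (TN + FP) = 102 / 126 = 17/21.

17/21


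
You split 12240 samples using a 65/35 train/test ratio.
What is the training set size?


Test set = 12240 * 35% = 4284. Training set = 12240 - 4284 = 7956.

7956


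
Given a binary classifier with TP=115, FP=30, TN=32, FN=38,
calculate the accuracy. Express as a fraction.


Accuracy = (TP + TN) / (TP + TN + FP + FN) = (115 + 32) / 215 = 147/215.

147/215


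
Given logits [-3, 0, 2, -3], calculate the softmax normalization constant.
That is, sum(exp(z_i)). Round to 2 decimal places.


Denom = e^-3=0.0498 + e^0=1.0000 + e^2=7.3891 + e^-3=0.0498. Sum = 8.4887, which rounds to 8.49.

8.49


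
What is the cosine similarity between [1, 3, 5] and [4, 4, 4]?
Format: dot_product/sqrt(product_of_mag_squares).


dot = 36. |a|^2 = 35, |b|^2 = 48. cos = 36/sqrt(1680).

36/sqrt(1680)


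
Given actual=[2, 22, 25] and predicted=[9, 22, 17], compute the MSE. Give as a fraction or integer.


MSE = (1/3) * ((2-9)^2=49 + (22-22)^2=0 + (25-17)^2=64). Sum = 113. MSE = 113/3.

113/3


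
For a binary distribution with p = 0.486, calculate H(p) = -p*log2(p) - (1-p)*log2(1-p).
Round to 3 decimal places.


H = -0.486*log2(0.486) - 0.514*log2(0.514) = 0.999.

0.999


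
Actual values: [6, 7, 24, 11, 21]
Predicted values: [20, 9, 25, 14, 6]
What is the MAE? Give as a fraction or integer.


MAE = (1/5) * (|6-20|=14 + |7-9|=2 + |24-25|=1 + |11-14|=3 + |21-6|=15). Sum = 35. MAE = 7.

7


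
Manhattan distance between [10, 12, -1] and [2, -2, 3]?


d = sum of absolute differences: |10-2|=8 + |12--2|=14 + |-1-3|=4 = 26.

26


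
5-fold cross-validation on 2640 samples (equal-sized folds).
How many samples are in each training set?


Each validation fold has 2640/5 = 528 samples. Training set = 2640 - 528 = 2112.

2112


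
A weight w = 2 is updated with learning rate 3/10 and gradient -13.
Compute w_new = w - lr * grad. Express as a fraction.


w_new = 2 - 3/10 * -13 = 2 - -39/10 = 59/10.

59/10


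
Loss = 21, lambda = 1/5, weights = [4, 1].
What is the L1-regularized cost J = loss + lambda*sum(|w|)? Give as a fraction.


L1 norm = sum(|w|) = 5. J = 21 + 1/5 * 5 = 22.

22


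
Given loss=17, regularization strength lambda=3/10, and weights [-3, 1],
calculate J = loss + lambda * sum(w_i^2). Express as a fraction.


L2 sq norm = sum(w^2) = 10. J = 17 + 3/10 * 10 = 20.

20


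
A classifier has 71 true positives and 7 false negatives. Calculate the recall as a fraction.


Recall = TP / (TP + FN) = 71 / 78 = 71/78.

71/78


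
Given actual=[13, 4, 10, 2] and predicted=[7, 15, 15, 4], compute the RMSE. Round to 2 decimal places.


MSE = 46.5000. RMSE = sqrt(46.5000) = 6.82.

6.82


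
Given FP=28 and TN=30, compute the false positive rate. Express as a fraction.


FPR = FP / (FP + TN) = 28 / 58 = 14/29.

14/29


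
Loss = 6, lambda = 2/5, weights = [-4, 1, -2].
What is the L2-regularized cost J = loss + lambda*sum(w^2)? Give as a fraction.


L2 sq norm = sum(w^2) = 21. J = 6 + 2/5 * 21 = 72/5.

72/5


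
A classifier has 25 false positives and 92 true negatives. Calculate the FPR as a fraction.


FPR = FP / (FP + TN) = 25 / 117 = 25/117.

25/117


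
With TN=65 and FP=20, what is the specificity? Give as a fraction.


Specificity = TN / (TN + FP) = 65 / 85 = 13/17.

13/17


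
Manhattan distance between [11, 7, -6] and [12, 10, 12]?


d = sum of absolute differences: |11-12|=1 + |7-10|=3 + |-6-12|=18 = 22.

22


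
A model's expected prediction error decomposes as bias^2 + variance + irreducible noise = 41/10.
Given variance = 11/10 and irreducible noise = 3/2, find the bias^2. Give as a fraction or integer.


Total error = bias^2 + variance + irreducible noise. So bias^2 = 41/10 - 11/10 - 3/2 = 3/2.

3/2


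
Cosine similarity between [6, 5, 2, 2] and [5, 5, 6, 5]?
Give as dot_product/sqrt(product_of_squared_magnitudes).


dot = 77. |a|^2 = 69, |b|^2 = 111. cos = 77/sqrt(7659).

77/sqrt(7659)


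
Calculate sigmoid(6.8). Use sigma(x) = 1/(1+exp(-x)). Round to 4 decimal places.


sigma(6.8) = 1/(1+e^(-6.8)) = 1/(1+0.001114) = 1/1.001114 = 0.9989.

0.9989


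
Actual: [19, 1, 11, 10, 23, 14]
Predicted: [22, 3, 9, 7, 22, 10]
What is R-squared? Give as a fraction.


Mean(y) = 13. SS_res = 43. SS_tot = 294. R^2 = 1 - 43/(294) = 251/294.

251/294


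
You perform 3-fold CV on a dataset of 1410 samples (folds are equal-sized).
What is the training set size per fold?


Each validation fold has 1410/3 = 470 samples. Training set = 1410 - 470 = 940.

940


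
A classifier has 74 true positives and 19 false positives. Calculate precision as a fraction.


Precision = TP / (TP + FP) = 74 / 93 = 74/93.

74/93


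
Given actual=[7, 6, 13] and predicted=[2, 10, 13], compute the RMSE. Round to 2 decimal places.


MSE = 13.6667. RMSE = sqrt(13.6667) = 3.70.

3.70


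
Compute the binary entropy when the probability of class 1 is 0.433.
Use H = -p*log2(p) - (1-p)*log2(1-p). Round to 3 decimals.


H = -0.433*log2(0.433) - 0.567*log2(0.567) = 0.987.

0.987


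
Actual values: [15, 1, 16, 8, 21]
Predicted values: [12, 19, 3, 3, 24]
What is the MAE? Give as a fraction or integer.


MAE = (1/5) * (|15-12|=3 + |1-19|=18 + |16-3|=13 + |8-3|=5 + |21-24|=3). Sum = 42. MAE = 42/5.

42/5


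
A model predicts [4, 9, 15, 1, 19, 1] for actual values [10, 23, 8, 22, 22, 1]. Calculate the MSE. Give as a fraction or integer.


MSE = (1/6) * ((10-4)^2=36 + (23-9)^2=196 + (8-15)^2=49 + (22-1)^2=441 + (22-19)^2=9 + (1-1)^2=0). Sum = 731. MSE = 731/6.

731/6


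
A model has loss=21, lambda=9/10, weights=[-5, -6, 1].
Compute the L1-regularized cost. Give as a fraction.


L1 norm = sum(|w|) = 12. J = 21 + 9/10 * 12 = 159/5.

159/5


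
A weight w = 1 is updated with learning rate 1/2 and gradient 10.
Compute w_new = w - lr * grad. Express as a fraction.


w_new = 1 - 1/2 * 10 = 1 - 5 = -4.

-4


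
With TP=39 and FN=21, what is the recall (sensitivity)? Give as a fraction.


Recall = TP / (TP + FN) = 39 / 60 = 13/20.

13/20


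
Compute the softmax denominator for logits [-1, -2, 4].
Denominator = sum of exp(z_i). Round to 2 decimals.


Denom = e^-1=0.3679 + e^-2=0.1353 + e^4=54.5982. Sum = 55.1014, which rounds to 55.10.

55.10


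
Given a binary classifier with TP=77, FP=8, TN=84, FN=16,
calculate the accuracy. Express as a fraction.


Accuracy = (TP + TN) / (TP + TN + FP + FN) = (77 + 84) / 185 = 161/185.

161/185


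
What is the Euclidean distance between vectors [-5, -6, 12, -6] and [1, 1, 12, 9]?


d = sqrt(sum of squared differences). (-5-1)^2=36, (-6-1)^2=49, (12-12)^2=0, (-6-9)^2=225. Sum = 310.

sqrt(310)


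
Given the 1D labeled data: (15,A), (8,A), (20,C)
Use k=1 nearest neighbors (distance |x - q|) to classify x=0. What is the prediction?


Distances: |15-0|=15, |8-0|=8, |20-0|=20. 1 nearest: (8,A). Counts: {'A': 1}. Majority class: A.

A


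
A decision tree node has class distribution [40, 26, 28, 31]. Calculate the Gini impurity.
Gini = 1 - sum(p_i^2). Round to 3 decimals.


Total = 125. Proportions: 40/125, 26/125, 28/125, 31/125. sum(p_i^2) = 0.2573. Gini = 1 - 0.2573 = 0.7427, which rounds to 0.743.

0.743


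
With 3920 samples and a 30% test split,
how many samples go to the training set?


Test set = 3920 * 30% = 1176. Training set = 3920 - 1176 = 2744.

2744


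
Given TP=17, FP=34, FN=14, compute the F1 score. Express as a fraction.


Precision = 17/51 = 1/3. Recall = 17/31 = 17/31. F1 = 2*P*R/(P+R) = 17/41.

17/41


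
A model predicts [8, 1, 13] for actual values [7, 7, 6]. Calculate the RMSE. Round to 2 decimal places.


MSE = 28.6667. RMSE = sqrt(28.6667) = 5.35.

5.35


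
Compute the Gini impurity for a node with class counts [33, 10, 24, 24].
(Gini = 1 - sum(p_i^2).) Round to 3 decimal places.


Total = 91. Proportions: 33/91, 10/91, 24/91, 24/91. sum(p_i^2) = 0.2827. Gini = 1 - 0.2827 = 0.7173, which rounds to 0.717.

0.717


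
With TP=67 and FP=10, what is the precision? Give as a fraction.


Precision = TP / (TP + FP) = 67 / 77 = 67/77.

67/77


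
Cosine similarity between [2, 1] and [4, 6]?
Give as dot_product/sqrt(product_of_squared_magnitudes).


dot = 14. |a|^2 = 5, |b|^2 = 52. cos = 14/sqrt(260).

14/sqrt(260)


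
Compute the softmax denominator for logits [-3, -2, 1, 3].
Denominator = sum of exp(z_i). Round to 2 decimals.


Denom = e^-3=0.0498 + e^-2=0.1353 + e^1=2.7183 + e^3=20.0855. Sum = 22.9889, which rounds to 22.99.

22.99


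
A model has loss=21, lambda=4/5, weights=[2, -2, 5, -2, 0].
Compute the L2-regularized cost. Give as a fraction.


L2 sq norm = sum(w^2) = 37. J = 21 + 4/5 * 37 = 253/5.

253/5


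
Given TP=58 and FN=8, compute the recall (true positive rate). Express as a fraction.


Recall = TP / (TP + FN) = 58 / 66 = 29/33.

29/33


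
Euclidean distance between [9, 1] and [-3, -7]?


d = sqrt(sum of squared differences). (9--3)^2=144, (1--7)^2=64. Sum = 208.

sqrt(208)


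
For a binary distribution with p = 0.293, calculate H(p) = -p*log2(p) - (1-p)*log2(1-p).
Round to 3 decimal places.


H = -0.293*log2(0.293) - 0.707*log2(0.707) = 0.873.

0.873


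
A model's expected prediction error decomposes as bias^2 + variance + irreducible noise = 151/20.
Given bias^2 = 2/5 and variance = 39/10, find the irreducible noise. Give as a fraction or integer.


Total error = bias^2 + variance + irreducible noise. So irreducible noise = 151/20 - 2/5 - 39/10 = 13/4.

13/4


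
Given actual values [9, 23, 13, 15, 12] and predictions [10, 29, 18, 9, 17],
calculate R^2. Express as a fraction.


Mean(y) = 72/5. SS_res = 123. SS_tot = 556/5. R^2 = 1 - 123/(556/5) = -59/556.

-59/556


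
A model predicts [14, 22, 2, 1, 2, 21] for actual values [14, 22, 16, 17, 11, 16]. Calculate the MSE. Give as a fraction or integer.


MSE = (1/6) * ((14-14)^2=0 + (22-22)^2=0 + (16-2)^2=196 + (17-1)^2=256 + (11-2)^2=81 + (16-21)^2=25). Sum = 558. MSE = 93.

93


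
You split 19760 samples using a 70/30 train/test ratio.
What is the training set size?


Test set = 19760 * 30% = 5928. Training set = 19760 - 5928 = 13832.

13832


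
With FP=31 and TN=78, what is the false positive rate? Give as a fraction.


FPR = FP / (FP + TN) = 31 / 109 = 31/109.

31/109


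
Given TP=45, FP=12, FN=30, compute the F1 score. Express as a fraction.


Precision = 45/57 = 15/19. Recall = 45/75 = 3/5. F1 = 2*P*R/(P+R) = 15/22.

15/22


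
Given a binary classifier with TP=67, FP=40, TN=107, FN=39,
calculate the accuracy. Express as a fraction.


Accuracy = (TP + TN) / (TP + TN + FP + FN) = (67 + 107) / 253 = 174/253.

174/253


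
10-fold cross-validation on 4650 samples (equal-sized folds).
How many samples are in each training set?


Each validation fold has 4650/10 = 465 samples. Training set = 4650 - 465 = 4185.

4185


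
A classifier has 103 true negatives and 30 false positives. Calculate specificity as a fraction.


Specificity = TN / (TN + FP) = 103 / 133 = 103/133.

103/133


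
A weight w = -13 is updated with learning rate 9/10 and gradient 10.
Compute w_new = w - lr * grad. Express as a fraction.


w_new = -13 - 9/10 * 10 = -13 - 9 = -22.

-22


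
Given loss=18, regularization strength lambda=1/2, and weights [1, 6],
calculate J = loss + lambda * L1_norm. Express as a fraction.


L1 norm = sum(|w|) = 7. J = 18 + 1/2 * 7 = 43/2.

43/2


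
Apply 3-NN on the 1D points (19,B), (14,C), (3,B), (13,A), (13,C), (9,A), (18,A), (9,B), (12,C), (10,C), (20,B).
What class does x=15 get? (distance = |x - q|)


Distances: |19-15|=4, |14-15|=1, |3-15|=12, |13-15|=2, |13-15|=2, |9-15|=6, |18-15|=3, |9-15|=6, |12-15|=3, |10-15|=5, |20-15|=5. 3 nearest: (14,C), (13,A), (13,C). Counts: {'C': 2, 'A': 1}. Majority class: C.

C


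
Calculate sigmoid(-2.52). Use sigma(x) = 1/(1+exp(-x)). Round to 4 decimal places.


sigma(-2.52) = 1/(1+e^(2.52)) = 1/(1+12.428597) = 1/13.428597 = 0.0745.

0.0745


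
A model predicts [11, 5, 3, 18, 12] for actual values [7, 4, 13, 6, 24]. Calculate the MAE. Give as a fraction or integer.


MAE = (1/5) * (|7-11|=4 + |4-5|=1 + |13-3|=10 + |6-18|=12 + |24-12|=12). Sum = 39. MAE = 39/5.

39/5


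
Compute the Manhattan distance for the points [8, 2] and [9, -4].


d = sum of absolute differences: |8-9|=1 + |2--4|=6 = 7.

7


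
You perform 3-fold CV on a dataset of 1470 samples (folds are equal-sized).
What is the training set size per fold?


Each validation fold has 1470/3 = 490 samples. Training set = 1470 - 490 = 980.

980


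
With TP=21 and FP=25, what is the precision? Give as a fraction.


Precision = TP / (TP + FP) = 21 / 46 = 21/46.

21/46


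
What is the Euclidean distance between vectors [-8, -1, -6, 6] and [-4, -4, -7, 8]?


d = sqrt(sum of squared differences). (-8--4)^2=16, (-1--4)^2=9, (-6--7)^2=1, (6-8)^2=4. Sum = 30.

sqrt(30)


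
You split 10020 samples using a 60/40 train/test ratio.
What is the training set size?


Test set = 10020 * 40% = 4008. Training set = 10020 - 4008 = 6012.

6012


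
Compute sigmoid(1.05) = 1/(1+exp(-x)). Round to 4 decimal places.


sigma(1.05) = 1/(1+e^(-1.05)) = 1/(1+0.349938) = 1/1.349938 = 0.7408.

0.7408


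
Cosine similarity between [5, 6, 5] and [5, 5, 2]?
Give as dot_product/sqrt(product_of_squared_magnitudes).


dot = 65. |a|^2 = 86, |b|^2 = 54. cos = 65/sqrt(4644).

65/sqrt(4644)


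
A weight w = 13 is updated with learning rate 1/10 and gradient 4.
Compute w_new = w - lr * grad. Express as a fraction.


w_new = 13 - 1/10 * 4 = 13 - 2/5 = 63/5.

63/5


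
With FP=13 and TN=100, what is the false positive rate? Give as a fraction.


FPR = FP / (FP + TN) = 13 / 113 = 13/113.

13/113


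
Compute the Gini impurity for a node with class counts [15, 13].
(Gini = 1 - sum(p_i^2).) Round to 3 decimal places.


Total = 28. Proportions: 15/28, 13/28. sum(p_i^2) = 0.5026. Gini = 1 - 0.5026 = 0.4974, which rounds to 0.497.

0.497


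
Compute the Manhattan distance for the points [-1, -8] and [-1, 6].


d = sum of absolute differences: |-1--1|=0 + |-8-6|=14 = 14.

14


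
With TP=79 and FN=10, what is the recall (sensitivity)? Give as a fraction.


Recall = TP / (TP + FN) = 79 / 89 = 79/89.

79/89


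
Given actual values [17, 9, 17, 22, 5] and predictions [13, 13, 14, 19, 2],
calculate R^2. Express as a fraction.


Mean(y) = 14. SS_res = 59. SS_tot = 188. R^2 = 1 - 59/(188) = 129/188.

129/188


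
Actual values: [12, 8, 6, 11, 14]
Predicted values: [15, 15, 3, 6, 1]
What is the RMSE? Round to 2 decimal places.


MSE = 52.2000. RMSE = sqrt(52.2000) = 7.22.

7.22


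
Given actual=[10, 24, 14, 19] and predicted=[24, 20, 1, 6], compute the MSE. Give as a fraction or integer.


MSE = (1/4) * ((10-24)^2=196 + (24-20)^2=16 + (14-1)^2=169 + (19-6)^2=169). Sum = 550. MSE = 275/2.

275/2


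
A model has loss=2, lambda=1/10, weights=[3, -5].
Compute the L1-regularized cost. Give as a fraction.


L1 norm = sum(|w|) = 8. J = 2 + 1/10 * 8 = 14/5.

14/5


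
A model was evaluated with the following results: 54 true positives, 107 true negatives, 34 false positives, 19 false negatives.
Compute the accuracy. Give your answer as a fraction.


Accuracy = (TP + TN) / (TP + TN + FP + FN) = (54 + 107) / 214 = 161/214.

161/214


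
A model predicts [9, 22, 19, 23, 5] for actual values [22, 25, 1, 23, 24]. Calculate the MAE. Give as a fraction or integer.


MAE = (1/5) * (|22-9|=13 + |25-22|=3 + |1-19|=18 + |23-23|=0 + |24-5|=19). Sum = 53. MAE = 53/5.

53/5


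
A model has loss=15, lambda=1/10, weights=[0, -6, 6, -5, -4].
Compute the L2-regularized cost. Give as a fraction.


L2 sq norm = sum(w^2) = 113. J = 15 + 1/10 * 113 = 263/10.

263/10


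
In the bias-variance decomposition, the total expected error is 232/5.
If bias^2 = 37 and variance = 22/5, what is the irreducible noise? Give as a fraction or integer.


Total error = bias^2 + variance + irreducible noise. So irreducible noise = 232/5 - 37 - 22/5 = 5.

5


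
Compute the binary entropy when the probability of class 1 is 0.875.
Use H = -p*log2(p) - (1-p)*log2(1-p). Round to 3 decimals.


H = -0.875*log2(0.875) - 0.125*log2(0.125) = 0.544.

0.544


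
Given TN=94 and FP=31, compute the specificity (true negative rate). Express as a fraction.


Specificity = TN / (TN + FP) = 94 / 125 = 94/125.

94/125


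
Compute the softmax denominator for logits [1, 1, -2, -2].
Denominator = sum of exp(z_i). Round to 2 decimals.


Denom = e^1=2.7183 + e^1=2.7183 + e^-2=0.1353 + e^-2=0.1353. Sum = 5.7072, which rounds to 5.71.

5.71


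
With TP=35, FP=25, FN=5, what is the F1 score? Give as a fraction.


Precision = 35/60 = 7/12. Recall = 35/40 = 7/8. F1 = 2*P*R/(P+R) = 7/10.

7/10


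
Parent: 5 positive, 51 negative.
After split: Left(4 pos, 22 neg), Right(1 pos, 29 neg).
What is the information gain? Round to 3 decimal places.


H(parent) = 0.4341. H(left) = 0.6194, H(right) = 0.2108. Weighted = (26/56)*0.6194 + (30/56)*0.2108 = 0.4005. IG = 0.4341 - 0.4005 = 0.0336, which rounds to 0.034.

0.034


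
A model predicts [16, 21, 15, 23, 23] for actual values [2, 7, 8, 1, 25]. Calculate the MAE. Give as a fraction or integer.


MAE = (1/5) * (|2-16|=14 + |7-21|=14 + |8-15|=7 + |1-23|=22 + |25-23|=2). Sum = 59. MAE = 59/5.

59/5


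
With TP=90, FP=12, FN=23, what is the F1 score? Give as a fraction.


Precision = 90/102 = 15/17. Recall = 90/113 = 90/113. F1 = 2*P*R/(P+R) = 36/43.

36/43


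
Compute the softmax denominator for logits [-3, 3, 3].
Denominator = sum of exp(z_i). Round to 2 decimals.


Denom = e^-3=0.0498 + e^3=20.0855 + e^3=20.0855. Sum = 40.2208, which rounds to 40.22.

40.22


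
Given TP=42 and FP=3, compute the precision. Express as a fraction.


Precision = TP / (TP + FP) = 42 / 45 = 14/15.

14/15


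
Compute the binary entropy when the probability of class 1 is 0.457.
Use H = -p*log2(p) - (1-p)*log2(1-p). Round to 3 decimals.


H = -0.457*log2(0.457) - 0.543*log2(0.543) = 0.995.

0.995


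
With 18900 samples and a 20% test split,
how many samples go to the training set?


Test set = 18900 * 20% = 3780. Training set = 18900 - 3780 = 15120.

15120


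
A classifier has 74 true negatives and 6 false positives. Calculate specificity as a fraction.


Specificity = TN / (TN + FP) = 74 / 80 = 37/40.

37/40


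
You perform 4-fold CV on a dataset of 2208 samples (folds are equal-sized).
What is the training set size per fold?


Each validation fold has 2208/4 = 552 samples. Training set = 2208 - 552 = 1656.

1656


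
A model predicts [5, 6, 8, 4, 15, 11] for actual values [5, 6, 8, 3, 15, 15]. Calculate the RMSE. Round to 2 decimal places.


MSE = 2.8333. RMSE = sqrt(2.8333) = 1.68.

1.68


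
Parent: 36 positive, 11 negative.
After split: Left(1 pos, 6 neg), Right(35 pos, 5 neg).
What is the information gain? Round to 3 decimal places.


H(parent) = 0.7850. H(left) = 0.5917, H(right) = 0.5436. Weighted = (7/47)*0.5917 + (40/47)*0.5436 = 0.5508. IG = 0.7850 - 0.5508 = 0.2342, which rounds to 0.234.

0.234


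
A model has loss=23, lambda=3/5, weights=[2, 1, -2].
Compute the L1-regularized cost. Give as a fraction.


L1 norm = sum(|w|) = 5. J = 23 + 3/5 * 5 = 26.

26


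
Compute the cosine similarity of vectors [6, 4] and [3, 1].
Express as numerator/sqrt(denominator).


dot = 22. |a|^2 = 52, |b|^2 = 10. cos = 22/sqrt(520).

22/sqrt(520)


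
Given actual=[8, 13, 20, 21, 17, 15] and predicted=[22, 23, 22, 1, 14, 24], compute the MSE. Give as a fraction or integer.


MSE = (1/6) * ((8-22)^2=196 + (13-23)^2=100 + (20-22)^2=4 + (21-1)^2=400 + (17-14)^2=9 + (15-24)^2=81). Sum = 790. MSE = 395/3.

395/3


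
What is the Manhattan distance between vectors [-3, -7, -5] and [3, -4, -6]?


d = sum of absolute differences: |-3-3|=6 + |-7--4|=3 + |-5--6|=1 = 10.

10


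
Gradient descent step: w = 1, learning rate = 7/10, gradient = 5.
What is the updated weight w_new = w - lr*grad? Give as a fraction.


w_new = 1 - 7/10 * 5 = 1 - 7/2 = -5/2.

-5/2


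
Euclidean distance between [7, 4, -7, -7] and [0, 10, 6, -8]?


d = sqrt(sum of squared differences). (7-0)^2=49, (4-10)^2=36, (-7-6)^2=169, (-7--8)^2=1. Sum = 255.

sqrt(255)


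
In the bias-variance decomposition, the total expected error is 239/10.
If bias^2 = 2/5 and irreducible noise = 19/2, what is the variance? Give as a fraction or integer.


Total error = bias^2 + variance + irreducible noise. So variance = 239/10 - 2/5 - 19/2 = 14.

14


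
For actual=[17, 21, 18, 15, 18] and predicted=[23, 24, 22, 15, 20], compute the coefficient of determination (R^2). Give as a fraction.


Mean(y) = 89/5. SS_res = 65. SS_tot = 94/5. R^2 = 1 - 65/(94/5) = -231/94.

-231/94


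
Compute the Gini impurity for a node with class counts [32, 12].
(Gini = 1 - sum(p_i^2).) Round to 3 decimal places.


Total = 44. Proportions: 32/44, 12/44. sum(p_i^2) = 0.6033. Gini = 1 - 0.6033 = 0.3967, which rounds to 0.397.

0.397


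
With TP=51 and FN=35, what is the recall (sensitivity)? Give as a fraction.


Recall = TP / (TP + FN) = 51 / 86 = 51/86.

51/86


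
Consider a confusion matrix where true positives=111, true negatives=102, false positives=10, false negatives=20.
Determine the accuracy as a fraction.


Accuracy = (TP + TN) / (TP + TN + FP + FN) = (111 + 102) / 243 = 71/81.

71/81


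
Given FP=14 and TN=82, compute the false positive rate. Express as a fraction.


FPR = FP / (FP + TN) = 14 / 96 = 7/48.

7/48


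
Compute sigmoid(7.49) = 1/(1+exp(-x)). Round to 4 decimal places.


sigma(7.49) = 1/(1+e^(-7.49)) = 1/(1+0.000559) = 1/1.000559 = 0.9994.

0.9994


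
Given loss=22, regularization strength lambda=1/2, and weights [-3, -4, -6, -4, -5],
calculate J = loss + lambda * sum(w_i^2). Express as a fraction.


L2 sq norm = sum(w^2) = 102. J = 22 + 1/2 * 102 = 73.

73


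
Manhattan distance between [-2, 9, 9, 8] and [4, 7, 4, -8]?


d = sum of absolute differences: |-2-4|=6 + |9-7|=2 + |9-4|=5 + |8--8|=16 = 29.

29


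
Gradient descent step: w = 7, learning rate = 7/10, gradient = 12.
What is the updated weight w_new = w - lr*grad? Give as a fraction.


w_new = 7 - 7/10 * 12 = 7 - 42/5 = -7/5.

-7/5


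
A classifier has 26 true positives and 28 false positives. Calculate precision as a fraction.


Precision = TP / (TP + FP) = 26 / 54 = 13/27.

13/27


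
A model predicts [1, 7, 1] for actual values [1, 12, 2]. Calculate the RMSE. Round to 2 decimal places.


MSE = 8.6667. RMSE = sqrt(8.6667) = 2.94.

2.94


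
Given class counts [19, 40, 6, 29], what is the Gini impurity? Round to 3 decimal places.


Total = 94. Proportions: 19/94, 40/94, 6/94, 29/94. sum(p_i^2) = 0.3212. Gini = 1 - 0.3212 = 0.6788, which rounds to 0.679.

0.679


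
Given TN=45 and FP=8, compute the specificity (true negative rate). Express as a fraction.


Specificity = TN / (TN + FP) = 45 / 53 = 45/53.

45/53


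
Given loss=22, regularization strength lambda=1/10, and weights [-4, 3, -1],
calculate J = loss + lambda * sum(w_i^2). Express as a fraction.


L2 sq norm = sum(w^2) = 26. J = 22 + 1/10 * 26 = 123/5.

123/5


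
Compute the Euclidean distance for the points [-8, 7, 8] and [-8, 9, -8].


d = sqrt(sum of squared differences). (-8--8)^2=0, (7-9)^2=4, (8--8)^2=256. Sum = 260.

sqrt(260)


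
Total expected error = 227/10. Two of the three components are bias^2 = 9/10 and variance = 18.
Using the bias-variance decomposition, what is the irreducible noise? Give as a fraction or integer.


Total error = bias^2 + variance + irreducible noise. So irreducible noise = 227/10 - 9/10 - 18 = 19/5.

19/5


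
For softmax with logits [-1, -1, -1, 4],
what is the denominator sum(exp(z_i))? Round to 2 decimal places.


Denom = e^-1=0.3679 + e^-1=0.3679 + e^-1=0.3679 + e^4=54.5982. Sum = 55.7019, which rounds to 55.70.

55.70


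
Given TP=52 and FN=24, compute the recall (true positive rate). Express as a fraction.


Recall = TP / (TP + FN) = 52 / 76 = 13/19.

13/19


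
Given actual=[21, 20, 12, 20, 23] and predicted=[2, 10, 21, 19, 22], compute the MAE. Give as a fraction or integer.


MAE = (1/5) * (|21-2|=19 + |20-10|=10 + |12-21|=9 + |20-19|=1 + |23-22|=1). Sum = 40. MAE = 8.

8


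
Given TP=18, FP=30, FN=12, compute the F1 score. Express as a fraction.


Precision = 18/48 = 3/8. Recall = 18/30 = 3/5. F1 = 2*P*R/(P+R) = 6/13.

6/13


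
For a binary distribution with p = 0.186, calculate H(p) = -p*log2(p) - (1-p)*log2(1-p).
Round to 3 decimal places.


H = -0.186*log2(0.186) - 0.814*log2(0.814) = 0.693.

0.693


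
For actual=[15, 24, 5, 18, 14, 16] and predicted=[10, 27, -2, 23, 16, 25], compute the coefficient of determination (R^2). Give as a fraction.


Mean(y) = 46/3. SS_res = 193. SS_tot = 574/3. R^2 = 1 - 193/(574/3) = -5/574.

-5/574


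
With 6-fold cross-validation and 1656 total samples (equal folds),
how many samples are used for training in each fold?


Each validation fold has 1656/6 = 276 samples. Training set = 1656 - 276 = 1380.

1380


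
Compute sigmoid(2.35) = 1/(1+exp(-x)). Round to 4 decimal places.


sigma(2.35) = 1/(1+e^(-2.35)) = 1/(1+0.095369) = 1/1.095369 = 0.9129.

0.9129


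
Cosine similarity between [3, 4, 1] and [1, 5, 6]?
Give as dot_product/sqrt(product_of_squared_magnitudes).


dot = 29. |a|^2 = 26, |b|^2 = 62. cos = 29/sqrt(1612).

29/sqrt(1612)


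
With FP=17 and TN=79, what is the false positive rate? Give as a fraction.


FPR = FP / (FP + TN) = 17 / 96 = 17/96.

17/96


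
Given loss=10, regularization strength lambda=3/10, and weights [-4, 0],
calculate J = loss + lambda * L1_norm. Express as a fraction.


L1 norm = sum(|w|) = 4. J = 10 + 3/10 * 4 = 56/5.

56/5


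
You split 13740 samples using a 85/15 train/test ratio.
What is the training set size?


Test set = 13740 * 15% = 2061. Training set = 13740 - 2061 = 11679.

11679
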